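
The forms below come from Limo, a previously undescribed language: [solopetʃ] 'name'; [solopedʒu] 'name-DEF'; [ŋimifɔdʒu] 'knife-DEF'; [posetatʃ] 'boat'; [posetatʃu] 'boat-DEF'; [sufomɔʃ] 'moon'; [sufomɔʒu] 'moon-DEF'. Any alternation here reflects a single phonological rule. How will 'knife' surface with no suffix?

In [solopetʃ] and [solopedʒu] the final segment of 'name' alternates: [tʃ] ~ [dʒ].
But 'boat' keeps [tʃ] in both environments ([posetatʃ], [posetatʃu]), so there is no rule changing /tʃ/ to [dʒ] before the DEF suffix.
Therefore /dʒ/ is basic and [tʃ] is derived by word-final obstruent devoicing (voiced obstruents become voiceless word-finally).
The one attested form of 'knife', [ŋimifɔdʒu], shows underlying /ŋimifɔdʒ/. Applying the same rule word-finally gives [ŋimifɔtʃ].

[ŋimifɔtʃ]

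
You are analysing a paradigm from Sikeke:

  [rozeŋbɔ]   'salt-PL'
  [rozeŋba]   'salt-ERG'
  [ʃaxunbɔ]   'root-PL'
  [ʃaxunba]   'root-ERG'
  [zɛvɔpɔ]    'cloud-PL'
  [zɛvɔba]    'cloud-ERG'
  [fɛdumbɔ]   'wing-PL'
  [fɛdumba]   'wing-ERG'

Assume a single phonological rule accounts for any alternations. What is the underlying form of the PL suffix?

/-pɔ/

The PL suffix surfaces as [-bɔ] and [-pɔ], depending on the final segment of the stem.
The ERG suffix, which begins with [b], is invariant after every stem; so [b] is not altered by any rule here.
The PL suffix is therefore /-pɔ/ underlyingly, with post-nasal voicing: voiceless stops become voiced after a nasal.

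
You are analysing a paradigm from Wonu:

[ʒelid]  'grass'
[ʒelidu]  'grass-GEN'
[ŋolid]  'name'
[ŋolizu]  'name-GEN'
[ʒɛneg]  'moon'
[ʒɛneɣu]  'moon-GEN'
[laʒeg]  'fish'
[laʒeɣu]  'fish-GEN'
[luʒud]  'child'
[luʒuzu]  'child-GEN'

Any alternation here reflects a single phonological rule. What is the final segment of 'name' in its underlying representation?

The stem for 'name' ends in [d] in [ŋolid] but [z] in [ŋolizu].
The stem 'grass' ([ʒelid], [ʒelidu]) shows [d] unchanged in both environments, so [d] cannot be basic with [z] derived before the GEN suffix.
Therefore /z/ is basic and [d] is derived by word-final hardening (voiced fricatives become stops word-finally).

/z/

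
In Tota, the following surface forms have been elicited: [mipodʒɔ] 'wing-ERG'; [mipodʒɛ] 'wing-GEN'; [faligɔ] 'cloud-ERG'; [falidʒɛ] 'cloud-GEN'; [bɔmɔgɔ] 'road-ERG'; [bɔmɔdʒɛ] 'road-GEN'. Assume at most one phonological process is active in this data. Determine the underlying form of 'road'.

In [bɔmɔgɔ] and [bɔmɔdʒɛ] the final segment of 'road' alternates: [g] ~ [dʒ].
If /dʒ/ were underlying and a rule turned it into [g] before the ERG suffix, 'wing' would also alternate; but it has [dʒ] in both [mipodʒɔ] and [mipodʒɛ].
So /g/ is underlying, and a rule of palatalization before a front vowel — /g/ becomes palato-alveolar [dʒ] before a front vowel — gives [dʒ].

/bɔmɔg/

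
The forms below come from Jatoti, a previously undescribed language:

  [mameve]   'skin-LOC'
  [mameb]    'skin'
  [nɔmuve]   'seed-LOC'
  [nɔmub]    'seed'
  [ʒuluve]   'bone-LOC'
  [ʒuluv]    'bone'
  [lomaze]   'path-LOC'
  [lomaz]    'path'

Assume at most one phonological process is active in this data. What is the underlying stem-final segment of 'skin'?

The stem for 'skin' ends in [v] in [mameve] but [b] in [mameb].
But 'bone' keeps [v] in both environments ([ʒuluve], [ʒuluv]), so there is no rule changing /v/ to [b] in isolation.
The alternation reflects intervocalic spirantization: voiced stops become fricatives between vowels. /b/ is underlying.

/b/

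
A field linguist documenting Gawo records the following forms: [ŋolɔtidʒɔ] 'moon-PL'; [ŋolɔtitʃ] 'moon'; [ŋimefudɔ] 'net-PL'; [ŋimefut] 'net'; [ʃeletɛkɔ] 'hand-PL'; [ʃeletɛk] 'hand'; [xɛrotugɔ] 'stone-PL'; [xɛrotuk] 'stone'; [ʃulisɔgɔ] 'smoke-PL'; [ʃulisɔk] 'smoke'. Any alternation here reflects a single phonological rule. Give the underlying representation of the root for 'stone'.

/xɛrotug/

In [xɛrotugɔ] and [xɛrotuk] the final segment of 'stone' alternates: [g] ~ [k].
The stem 'hand' ([ʃeletɛkɔ], [ʃeletɛk]) shows [k] unchanged in both environments, so [k] cannot be basic with [g] derived before the PL suffix.
So /g/ is underlying, and a rule of word-final obstruent devoicing — voiced obstruents become voiceless word-finally — gives [k].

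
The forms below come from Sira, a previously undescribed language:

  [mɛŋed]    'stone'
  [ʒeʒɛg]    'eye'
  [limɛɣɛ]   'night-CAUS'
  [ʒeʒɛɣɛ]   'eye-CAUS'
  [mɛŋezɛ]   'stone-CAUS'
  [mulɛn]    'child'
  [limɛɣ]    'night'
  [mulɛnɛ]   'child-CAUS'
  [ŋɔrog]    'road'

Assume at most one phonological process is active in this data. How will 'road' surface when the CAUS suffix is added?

The root 'eye' surfaces as [ʒeʒɛg] and [ʒeʒɛɣɛ], with a stem-final [g] ~ [ɣ] alternation.
The stem 'night' ([limɛɣ], [limɛɣɛ]) shows [ɣ] unchanged in both environments, so [ɣ] cannot be basic with [g] derived in isolation.
Therefore /g/ is basic and [ɣ] is derived by intervocalic spirantization (voiced stops become fricatives between vowels).
The one attested form of 'road', [ŋɔrog], shows underlying /ŋɔrog/. Applying the same rule between vowels gives [ŋɔroɣɛ].

[ŋɔroɣɛ]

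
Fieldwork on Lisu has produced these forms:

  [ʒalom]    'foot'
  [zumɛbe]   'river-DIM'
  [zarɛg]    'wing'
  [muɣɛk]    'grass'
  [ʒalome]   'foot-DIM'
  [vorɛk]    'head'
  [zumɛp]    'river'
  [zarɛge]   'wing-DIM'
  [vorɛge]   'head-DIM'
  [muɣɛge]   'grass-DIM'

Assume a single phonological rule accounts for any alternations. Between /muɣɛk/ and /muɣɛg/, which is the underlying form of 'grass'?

/muɣɛk/

'grass' shows [k] ~ [g] at the end of the stem ([muɣɛk] vs [muɣɛge]).
If /g/ were underlying and a rule turned it into [k] in isolation, 'wing' would also alternate; but it has [g] in both [zarɛg] and [zarɛge].
Therefore /k/ is basic and [g] is derived by intervocalic voicing (voiceless stops become voiced between vowels).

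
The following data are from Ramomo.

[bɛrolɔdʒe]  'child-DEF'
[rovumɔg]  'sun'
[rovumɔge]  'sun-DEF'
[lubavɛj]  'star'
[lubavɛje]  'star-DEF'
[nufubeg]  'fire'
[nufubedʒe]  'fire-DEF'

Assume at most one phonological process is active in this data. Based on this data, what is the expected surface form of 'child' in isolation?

[bɛrolɔg]

The root 'fire' surfaces as [nufubeg] and [nufubedʒe], with a stem-final [g] ~ [dʒ] alternation.
The stem 'sun' ([rovumɔg], [rovumɔge]) shows [g] unchanged in both environments, so [g] cannot be basic with [dʒ] derived before the DEF suffix.
So /dʒ/ is underlying, and a rule of depalatalization — palato-alveolar /dʒ/ becomes [g] when no front vowel follows — gives [g].
The one attested form of 'child', [bɛrolɔdʒe], shows underlying /bɛrolɔdʒ/. Applying the same rule when no front vowel follows gives [bɛrolɔg].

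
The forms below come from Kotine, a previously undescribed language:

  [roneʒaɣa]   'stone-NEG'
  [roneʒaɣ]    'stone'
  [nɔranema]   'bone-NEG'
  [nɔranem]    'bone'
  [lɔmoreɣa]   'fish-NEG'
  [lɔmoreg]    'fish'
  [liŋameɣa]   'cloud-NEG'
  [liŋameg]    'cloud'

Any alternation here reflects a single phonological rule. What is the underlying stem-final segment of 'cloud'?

The root 'cloud' surfaces as [liŋameɣa] and [liŋameg], with a stem-final [ɣ] ~ [g] alternation.
The stem 'stone' ([roneʒaɣa], [roneʒaɣ]) shows [ɣ] unchanged in both environments, so [ɣ] cannot be basic with [g] derived in isolation.
Therefore /g/ is basic and [ɣ] is derived by intervocalic spirantization (voiced stops become fricatives between vowels).

/g/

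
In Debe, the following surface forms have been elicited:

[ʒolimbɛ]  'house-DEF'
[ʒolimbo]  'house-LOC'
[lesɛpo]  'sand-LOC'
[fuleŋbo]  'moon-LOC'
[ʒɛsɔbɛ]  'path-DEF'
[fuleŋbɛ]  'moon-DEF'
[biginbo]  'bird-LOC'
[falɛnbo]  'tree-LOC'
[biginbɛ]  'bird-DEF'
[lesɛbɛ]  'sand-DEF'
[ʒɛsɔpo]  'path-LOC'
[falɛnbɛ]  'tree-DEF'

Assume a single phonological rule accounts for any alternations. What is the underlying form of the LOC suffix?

/-po/

The LOC morpheme has two allomorphs, [-bo] and [-po].
By contrast the DEF suffix keeps its initial [b] throughout — that segment must be underlying.
The LOC suffix is therefore /-po/ underlyingly, with post-nasal voicing: voiceless stops become voiced after a nasal.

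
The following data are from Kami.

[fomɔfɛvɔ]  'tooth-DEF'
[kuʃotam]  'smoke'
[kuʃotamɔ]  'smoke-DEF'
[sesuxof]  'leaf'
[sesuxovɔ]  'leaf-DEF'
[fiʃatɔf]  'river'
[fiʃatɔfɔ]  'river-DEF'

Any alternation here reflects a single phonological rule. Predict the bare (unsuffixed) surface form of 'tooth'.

[fomɔfɛf]

In [sesuxof] and [sesuxovɔ] the final segment of 'leaf' alternates: [f] ~ [v].
But 'river' keeps [f] in both environments ([fiʃatɔf], [fiʃatɔfɔ]), so there is no rule changing /f/ to [v] before the DEF suffix.
The underlying segment must be /v/; voiced obstruents become voiceless word-finally, yielding [f] there.
From [fomɔfɛvɔ] the stem 'tooth' is /fomɔfɛv/; word-finally this yields [fomɔfɛf].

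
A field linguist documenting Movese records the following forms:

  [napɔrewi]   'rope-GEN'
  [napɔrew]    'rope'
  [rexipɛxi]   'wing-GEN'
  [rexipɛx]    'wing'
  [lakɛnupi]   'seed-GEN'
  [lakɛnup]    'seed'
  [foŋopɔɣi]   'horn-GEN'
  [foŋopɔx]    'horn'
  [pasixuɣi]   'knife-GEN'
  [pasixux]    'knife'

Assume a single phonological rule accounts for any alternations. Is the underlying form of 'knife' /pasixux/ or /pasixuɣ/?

In [pasixuɣi] and [pasixux] the final segment of 'knife' alternates: [ɣ] ~ [x].
But 'wing' keeps [x] in both environments ([rexipɛxi], [rexipɛx]), so there is no rule changing /x/ to [ɣ] before the GEN suffix.
So /ɣ/ is underlying, and a rule of word-final obstruent devoicing — voiced obstruents become voiceless word-finally — gives [x].

/pasixuɣ/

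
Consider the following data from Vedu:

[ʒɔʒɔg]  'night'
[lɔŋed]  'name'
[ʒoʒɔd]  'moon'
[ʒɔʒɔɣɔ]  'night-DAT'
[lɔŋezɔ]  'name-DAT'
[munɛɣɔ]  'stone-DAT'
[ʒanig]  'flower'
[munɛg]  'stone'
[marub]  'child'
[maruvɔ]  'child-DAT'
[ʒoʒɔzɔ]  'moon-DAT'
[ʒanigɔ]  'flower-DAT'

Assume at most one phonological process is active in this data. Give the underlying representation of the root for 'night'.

/ʒɔʒɔɣ/

The stem for 'night' ends in [g] in [ʒɔʒɔg] but [ɣ] in [ʒɔʒɔɣɔ].
The stem 'flower' ([ʒanig], [ʒanigɔ]) shows [g] unchanged in both environments, so [g] cannot be basic with [ɣ] derived before the DAT suffix.
The alternation reflects word-final hardening: voiced fricatives become stops word-finally. /ɣ/ is underlying.
Hence 'night' is /ʒɔʒɔɣ/ underlyingly.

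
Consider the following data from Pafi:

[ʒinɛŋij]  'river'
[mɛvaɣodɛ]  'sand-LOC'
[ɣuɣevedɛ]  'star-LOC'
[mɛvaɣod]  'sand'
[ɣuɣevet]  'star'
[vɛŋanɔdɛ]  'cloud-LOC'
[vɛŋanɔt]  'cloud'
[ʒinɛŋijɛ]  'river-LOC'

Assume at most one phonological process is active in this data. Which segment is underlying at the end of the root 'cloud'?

/t/

The stem for 'cloud' ends in [t] in [vɛŋanɔt] but [d] in [vɛŋanɔdɛ].
The stem 'sand' ([mɛvaɣod], [mɛvaɣodɛ]) shows [d] unchanged in both environments, so [d] cannot be basic with [t] derived in isolation.
So /t/ is underlying, and a rule of intervocalic voicing — voiceless stops become voiced between vowels — gives [d].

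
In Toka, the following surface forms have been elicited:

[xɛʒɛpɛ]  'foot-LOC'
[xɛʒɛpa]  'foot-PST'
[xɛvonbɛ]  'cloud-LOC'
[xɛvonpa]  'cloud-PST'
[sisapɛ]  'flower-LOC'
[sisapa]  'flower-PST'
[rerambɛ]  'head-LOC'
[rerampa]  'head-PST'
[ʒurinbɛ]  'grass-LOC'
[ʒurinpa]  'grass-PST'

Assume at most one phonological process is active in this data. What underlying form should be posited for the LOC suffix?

The LOC morpheme has two allomorphs, [-bɛ] and [-pɛ].
By contrast the PST suffix keeps its initial [p] throughout — that segment must be underlying.
The LOC suffix is therefore /-bɛ/ underlyingly, with post-vocalic devoicing: voiced stops become voiceless after a vowel.

/-bɛ/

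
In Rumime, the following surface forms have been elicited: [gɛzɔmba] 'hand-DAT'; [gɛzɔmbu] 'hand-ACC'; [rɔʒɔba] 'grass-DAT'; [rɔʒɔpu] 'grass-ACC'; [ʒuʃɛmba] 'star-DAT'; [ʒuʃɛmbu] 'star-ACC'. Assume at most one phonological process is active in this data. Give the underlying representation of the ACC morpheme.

/-pu/

The ACC suffix surfaces as [-bu] and [-pu], depending on the final segment of the stem.
By contrast the DAT suffix keeps its initial [b] throughout — that segment must be underlying.
The ACC suffix is therefore /-pu/ underlyingly, with post-nasal voicing: voiceless stops become voiced after a nasal.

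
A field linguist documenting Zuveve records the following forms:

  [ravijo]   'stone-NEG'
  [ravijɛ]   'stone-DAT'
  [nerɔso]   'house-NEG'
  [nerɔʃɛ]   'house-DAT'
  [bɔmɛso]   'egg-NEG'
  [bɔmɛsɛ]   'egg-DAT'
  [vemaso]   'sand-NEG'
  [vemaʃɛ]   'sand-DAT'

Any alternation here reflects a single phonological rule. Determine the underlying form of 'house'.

/nerɔʃ/

The stem for 'house' ends in [s] in [nerɔso] but [ʃ] in [nerɔʃɛ].
Compare 'egg', with invariant [s] in [bɔmɛso] and [bɔmɛsɛ]: an analysis with underlying /s/ and a rule producing [ʃ] before the DAT suffix would wrongly predict alternation here too.
So /ʃ/ is underlying, and a rule of depalatalization — palato-alveolar /ʃ/ becomes [s] when no front vowel follows — gives [s].
The underlying form of 'house' is therefore /nerɔʃ/.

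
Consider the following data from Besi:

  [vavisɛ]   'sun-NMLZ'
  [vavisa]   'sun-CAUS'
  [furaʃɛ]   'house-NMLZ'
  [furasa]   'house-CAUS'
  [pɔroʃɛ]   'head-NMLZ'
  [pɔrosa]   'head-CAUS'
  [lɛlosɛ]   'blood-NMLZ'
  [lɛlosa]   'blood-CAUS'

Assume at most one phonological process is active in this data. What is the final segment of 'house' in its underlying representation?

/ʃ/

The stem for 'house' ends in [ʃ] in [furaʃɛ] but [s] in [furasa].
If /s/ were underlying and a rule turned it into [ʃ] before the NMLZ suffix, 'blood' would also alternate; but it has [s] in both [lɛlosɛ] and [lɛlosa].
The alternation reflects depalatalization: palato-alveolar /ʃ/ becomes [s] when no front vowel follows. /ʃ/ is underlying.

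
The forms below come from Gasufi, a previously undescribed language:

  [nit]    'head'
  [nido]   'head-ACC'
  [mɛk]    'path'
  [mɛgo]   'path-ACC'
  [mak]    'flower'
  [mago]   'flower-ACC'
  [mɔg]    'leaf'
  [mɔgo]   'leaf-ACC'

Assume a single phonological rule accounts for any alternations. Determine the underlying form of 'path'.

/mɛk/

In [mɛk] and [mɛgo] the final segment of 'path' alternates: [k] ~ [g].
Compare 'leaf', with invariant [g] in [mɔg] and [mɔgo]: an analysis with underlying /g/ and a rule producing [k] in isolation would wrongly predict alternation here too.
The alternation reflects intervocalic voicing: voiceless stops become voiced between vowels. /k/ is underlying.
The underlying form of 'path' is therefore /mɛk/.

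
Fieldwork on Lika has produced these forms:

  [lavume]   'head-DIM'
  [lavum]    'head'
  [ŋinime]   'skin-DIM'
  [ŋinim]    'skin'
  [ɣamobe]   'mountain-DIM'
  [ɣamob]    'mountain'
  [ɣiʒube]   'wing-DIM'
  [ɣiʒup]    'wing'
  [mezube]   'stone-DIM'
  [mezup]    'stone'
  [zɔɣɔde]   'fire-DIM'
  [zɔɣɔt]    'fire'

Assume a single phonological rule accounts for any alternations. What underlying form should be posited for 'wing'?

/ɣiʒup/

The stem for 'wing' ends in [b] in [ɣiʒube] but [p] in [ɣiʒup].
But 'mountain' keeps [b] in both environments ([ɣamobe], [ɣamob]), so there is no rule changing /b/ to [p] in isolation.
So /p/ is underlying, and a rule of intervocalic voicing — voiceless stops become voiced between vowels — gives [b].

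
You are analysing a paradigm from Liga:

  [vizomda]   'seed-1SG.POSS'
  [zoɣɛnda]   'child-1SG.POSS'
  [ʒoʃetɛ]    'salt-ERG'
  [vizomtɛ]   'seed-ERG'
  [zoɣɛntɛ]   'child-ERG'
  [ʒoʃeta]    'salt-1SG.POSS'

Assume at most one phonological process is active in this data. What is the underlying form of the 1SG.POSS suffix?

/-da/

The 1SG.POSS morpheme has two allomorphs, [-da] and [-ta].
By contrast the ERG suffix keeps its initial [t] throughout — that segment must be underlying.
So the underlying form is /-da/, and voiced stops become voiceless after a vowel.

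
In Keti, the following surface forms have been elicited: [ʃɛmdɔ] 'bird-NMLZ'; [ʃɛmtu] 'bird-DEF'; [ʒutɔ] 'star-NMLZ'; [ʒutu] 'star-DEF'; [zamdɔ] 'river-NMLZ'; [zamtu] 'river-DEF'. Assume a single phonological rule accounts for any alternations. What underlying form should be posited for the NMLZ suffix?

/-dɔ/

The NMLZ suffix surfaces as [-dɔ] and [-tɔ], depending on the final segment of the stem.
By contrast the DEF suffix keeps its initial [t] throughout — that segment must be underlying.
The NMLZ suffix is therefore /-dɔ/ underlyingly, with post-vocalic devoicing: voiced stops become voiceless after a vowel.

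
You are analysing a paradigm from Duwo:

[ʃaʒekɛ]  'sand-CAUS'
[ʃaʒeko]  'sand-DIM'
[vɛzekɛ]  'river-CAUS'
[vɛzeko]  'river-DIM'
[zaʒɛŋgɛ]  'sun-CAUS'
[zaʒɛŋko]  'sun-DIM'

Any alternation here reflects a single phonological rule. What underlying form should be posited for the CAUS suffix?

/-gɛ/

The CAUS suffix surfaces as [-gɛ] and [-kɛ], depending on the final segment of the stem.
By contrast the DIM suffix keeps its initial [k] throughout — that segment must be underlying.
So the underlying form is /-gɛ/, and voiced stops become voiceless after a vowel.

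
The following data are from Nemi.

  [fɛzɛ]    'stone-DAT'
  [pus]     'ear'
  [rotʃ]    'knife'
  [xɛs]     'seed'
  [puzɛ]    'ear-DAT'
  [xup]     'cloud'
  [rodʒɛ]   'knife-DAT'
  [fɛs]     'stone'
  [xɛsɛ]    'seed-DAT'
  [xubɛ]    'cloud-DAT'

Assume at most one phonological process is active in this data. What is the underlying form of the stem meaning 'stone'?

/fɛz/

The stem for 'stone' ends in [s] in [fɛs] but [z] in [fɛzɛ].
Compare 'seed', with invariant [s] in [xɛs] and [xɛsɛ]: an analysis with underlying /s/ and a rule producing [z] before the DAT suffix would wrongly predict alternation here too.
Therefore /z/ is basic and [s] is derived by word-final obstruent devoicing (voiced obstruents become voiceless word-finally).
So 'stone' = /fɛz/.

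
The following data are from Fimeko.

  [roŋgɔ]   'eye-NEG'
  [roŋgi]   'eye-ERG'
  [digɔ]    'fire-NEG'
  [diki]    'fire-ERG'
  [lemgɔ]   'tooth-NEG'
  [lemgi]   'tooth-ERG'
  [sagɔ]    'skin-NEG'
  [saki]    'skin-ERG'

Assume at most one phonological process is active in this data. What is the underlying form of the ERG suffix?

/-ki/

The ERG suffix surfaces as [-gi] and [-ki], depending on the final segment of the stem.
By contrast the NEG suffix keeps its initial [g] throughout — that segment must be underlying.
So the underlying form is /-ki/, and voiceless stops become voiced after a nasal.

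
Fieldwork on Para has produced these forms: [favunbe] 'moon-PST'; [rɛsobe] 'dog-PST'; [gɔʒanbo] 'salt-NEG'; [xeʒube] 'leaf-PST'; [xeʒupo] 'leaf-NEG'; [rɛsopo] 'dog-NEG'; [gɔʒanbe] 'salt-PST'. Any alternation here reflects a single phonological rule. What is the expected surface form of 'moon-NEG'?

[favunbo]

The NEG morpheme has two allomorphs, [-bo] and [-po].
By contrast the PST suffix keeps its initial [b] throughout — that segment must be underlying.
So the underlying form is /-po/, and voiceless stops become voiced after a nasal.
After 'moon', which ends in a nasal, the suffix surfaces as [-bo], giving [favunbo].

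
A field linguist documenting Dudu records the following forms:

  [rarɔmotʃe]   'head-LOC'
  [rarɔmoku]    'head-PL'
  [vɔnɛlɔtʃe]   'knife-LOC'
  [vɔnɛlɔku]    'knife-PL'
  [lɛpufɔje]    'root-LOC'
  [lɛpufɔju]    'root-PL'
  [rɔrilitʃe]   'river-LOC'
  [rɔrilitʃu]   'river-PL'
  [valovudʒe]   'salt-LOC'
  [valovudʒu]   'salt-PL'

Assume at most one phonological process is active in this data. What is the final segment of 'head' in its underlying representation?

/k/

'head' shows [tʃ] ~ [k] at the end of the stem ([rarɔmotʃe] vs [rarɔmoku]).
But 'river' keeps [tʃ] in both environments ([rɔrilitʃe], [rɔrilitʃu]), so there is no rule changing /tʃ/ to [k] before the PL suffix.
Therefore /k/ is basic and [tʃ] is derived by palatalization before a front vowel (/k/ becomes palato-alveolar [tʃ] before a front vowel).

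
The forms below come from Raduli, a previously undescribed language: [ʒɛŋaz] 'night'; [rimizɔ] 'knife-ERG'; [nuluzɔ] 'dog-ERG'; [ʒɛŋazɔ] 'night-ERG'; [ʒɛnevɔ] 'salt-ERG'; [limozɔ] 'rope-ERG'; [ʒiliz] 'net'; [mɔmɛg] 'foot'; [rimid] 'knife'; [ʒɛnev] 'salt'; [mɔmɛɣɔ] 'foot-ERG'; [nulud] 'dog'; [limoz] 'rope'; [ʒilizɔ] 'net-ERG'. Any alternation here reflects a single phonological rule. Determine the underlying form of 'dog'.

/nulud/

The stem for 'dog' ends in [d] in [nulud] but [z] in [nuluzɔ].
If /z/ were underlying and a rule turned it into [d] in isolation, 'rope' would also alternate; but it has [z] in both [limoz] and [limozɔ].
The underlying segment must be /d/; voiced stops become fricatives between vowels, yielding [z] there.
The underlying form of 'dog' is therefore /nulud/.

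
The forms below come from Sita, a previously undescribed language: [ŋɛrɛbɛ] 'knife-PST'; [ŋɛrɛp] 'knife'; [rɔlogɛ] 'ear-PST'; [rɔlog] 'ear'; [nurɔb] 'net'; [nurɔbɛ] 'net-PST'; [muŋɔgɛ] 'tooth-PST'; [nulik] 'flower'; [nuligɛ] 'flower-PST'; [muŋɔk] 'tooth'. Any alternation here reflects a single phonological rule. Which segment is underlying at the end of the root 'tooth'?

/k/

The root 'tooth' surfaces as [muŋɔk] and [muŋɔgɛ], with a stem-final [k] ~ [g] alternation.
The stem 'ear' ([rɔlog], [rɔlogɛ]) shows [g] unchanged in both environments, so [g] cannot be basic with [k] derived in isolation.
The underlying segment must be /k/; voiceless stops become voiced between vowels, yielding [g] there.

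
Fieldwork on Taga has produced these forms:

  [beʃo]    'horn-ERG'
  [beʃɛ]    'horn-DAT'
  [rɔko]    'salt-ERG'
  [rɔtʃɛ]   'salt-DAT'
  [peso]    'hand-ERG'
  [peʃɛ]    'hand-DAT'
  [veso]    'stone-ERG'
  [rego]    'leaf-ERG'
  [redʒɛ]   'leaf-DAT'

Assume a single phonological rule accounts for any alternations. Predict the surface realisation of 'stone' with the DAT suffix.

'hand' shows [s] ~ [ʃ] at the end of the stem ([peso] vs [peʃɛ]).
If /ʃ/ were underlying and a rule turned it into [s] before the ERG suffix, 'horn' would also alternate; but it has [ʃ] in both [beʃo] and [beʃɛ].
So /s/ is underlying, and a rule of palatalization before a front vowel — /k/, /g/ and /s/ become palato-alveolar [tʃ], [dʒ] and [ʃ] before a front vowel — gives [ʃ].
The one attested form of 'stone', [veso], shows underlying /ves/. Applying the same rule before a front vowel gives [veʃɛ].

[veʃɛ]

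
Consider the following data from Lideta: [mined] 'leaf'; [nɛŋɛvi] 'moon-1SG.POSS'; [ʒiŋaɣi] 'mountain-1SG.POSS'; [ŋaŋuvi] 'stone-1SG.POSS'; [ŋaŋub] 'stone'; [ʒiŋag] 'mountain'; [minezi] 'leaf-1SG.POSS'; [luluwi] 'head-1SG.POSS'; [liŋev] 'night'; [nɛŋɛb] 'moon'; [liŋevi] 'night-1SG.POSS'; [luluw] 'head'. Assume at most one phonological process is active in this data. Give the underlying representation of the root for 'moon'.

In [nɛŋɛb] and [nɛŋɛvi] the final segment of 'moon' alternates: [b] ~ [v].
If /v/ were underlying and a rule turned it into [b] in isolation, 'night' would also alternate; but it has [v] in both [liŋev] and [liŋevi].
The alternation reflects intervocalic spirantization: voiced stops become fricatives between vowels. /b/ is underlying.

/nɛŋɛb/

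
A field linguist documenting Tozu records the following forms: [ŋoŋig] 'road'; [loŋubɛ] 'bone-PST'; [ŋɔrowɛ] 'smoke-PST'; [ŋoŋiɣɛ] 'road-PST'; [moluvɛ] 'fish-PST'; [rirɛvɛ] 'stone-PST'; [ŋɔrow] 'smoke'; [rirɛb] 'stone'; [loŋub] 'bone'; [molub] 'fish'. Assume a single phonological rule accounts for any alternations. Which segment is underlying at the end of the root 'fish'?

/v/

The root 'fish' surfaces as [molub] and [moluvɛ], with a stem-final [b] ~ [v] alternation.
But 'bone' keeps [b] in both environments ([loŋub], [loŋubɛ]), so there is no rule changing /b/ to [v] before the PST suffix.
The alternation reflects word-final hardening: voiced fricatives become stops word-finally. /v/ is underlying.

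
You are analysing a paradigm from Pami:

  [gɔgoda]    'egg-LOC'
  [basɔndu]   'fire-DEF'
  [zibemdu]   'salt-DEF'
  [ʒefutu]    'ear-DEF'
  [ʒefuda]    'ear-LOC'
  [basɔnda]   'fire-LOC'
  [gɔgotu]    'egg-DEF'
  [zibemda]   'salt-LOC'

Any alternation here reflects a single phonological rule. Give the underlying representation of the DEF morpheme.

The DEF morpheme has two allomorphs, [-du] and [-tu].
By contrast the LOC suffix keeps its initial [d] throughout — that segment must be underlying.
So the underlying form is /-tu/, and voiceless stops become voiced after a nasal.

/-tu/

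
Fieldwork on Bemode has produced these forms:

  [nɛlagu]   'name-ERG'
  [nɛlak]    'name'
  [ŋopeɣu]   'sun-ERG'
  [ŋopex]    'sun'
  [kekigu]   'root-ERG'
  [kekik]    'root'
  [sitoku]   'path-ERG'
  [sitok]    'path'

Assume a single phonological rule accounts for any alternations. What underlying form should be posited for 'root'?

/kekig/

In [kekigu] and [kekik] the final segment of 'root' alternates: [g] ~ [k].
But 'path' keeps [k] in both environments ([sitoku], [sitok]), so there is no rule changing /k/ to [g] before the ERG suffix.
The alternation reflects word-final obstruent devoicing: voiced obstruents become voiceless word-finally. /g/ is underlying.
The underlying form of 'root' is therefore /kekig/.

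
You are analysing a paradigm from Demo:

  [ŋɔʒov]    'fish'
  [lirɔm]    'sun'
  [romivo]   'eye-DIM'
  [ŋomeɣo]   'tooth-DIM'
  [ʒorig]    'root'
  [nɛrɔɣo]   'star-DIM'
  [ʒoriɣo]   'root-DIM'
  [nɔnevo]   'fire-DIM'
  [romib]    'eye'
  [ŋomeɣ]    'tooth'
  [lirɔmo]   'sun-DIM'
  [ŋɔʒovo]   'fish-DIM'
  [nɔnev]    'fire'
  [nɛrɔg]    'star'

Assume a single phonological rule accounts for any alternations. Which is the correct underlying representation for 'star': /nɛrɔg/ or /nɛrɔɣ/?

/nɛrɔg/

The stem for 'star' ends in [g] in [nɛrɔg] but [ɣ] in [nɛrɔɣo].
But 'tooth' keeps [ɣ] in both environments ([ŋomeɣ], [ŋomeɣo]), so there is no rule changing /ɣ/ to [g] in isolation.
Therefore /g/ is basic and [ɣ] is derived by intervocalic spirantization (voiced stops become fricatives between vowels).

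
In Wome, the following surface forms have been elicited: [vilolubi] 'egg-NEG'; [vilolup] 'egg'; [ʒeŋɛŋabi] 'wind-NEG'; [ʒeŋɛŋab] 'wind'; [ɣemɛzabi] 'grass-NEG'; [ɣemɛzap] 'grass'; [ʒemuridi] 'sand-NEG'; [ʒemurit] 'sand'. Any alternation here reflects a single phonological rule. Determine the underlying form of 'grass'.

/ɣemɛzap/

The root 'grass' surfaces as [ɣemɛzabi] and [ɣemɛzap], with a stem-final [b] ~ [p] alternation.
Compare 'wind', with invariant [b] in [ʒeŋɛŋabi] and [ʒeŋɛŋab]: an analysis with underlying /b/ and a rule producing [p] in isolation would wrongly predict alternation here too.
The underlying segment must be /p/; voiceless stops become voiced between vowels, yielding [b] there.
Hence 'grass' is /ɣemɛzap/ underlyingly.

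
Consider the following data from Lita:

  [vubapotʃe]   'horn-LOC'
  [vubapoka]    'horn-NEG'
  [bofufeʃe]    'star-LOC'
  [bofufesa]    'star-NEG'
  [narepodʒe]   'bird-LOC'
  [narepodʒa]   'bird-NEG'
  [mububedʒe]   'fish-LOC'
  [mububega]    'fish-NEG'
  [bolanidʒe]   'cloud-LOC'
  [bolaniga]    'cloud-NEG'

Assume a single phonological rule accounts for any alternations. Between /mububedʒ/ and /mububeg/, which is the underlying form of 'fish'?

/mububeg/

'fish' shows [dʒ] ~ [g] at the end of the stem ([mububedʒe] vs [mububega]).
The stem 'bird' ([narepodʒe], [narepodʒa]) shows [dʒ] unchanged in both environments, so [dʒ] cannot be basic with [g] derived before the NEG suffix.
So /g/ is underlying, and a rule of palatalization before a front vowel — /k/, /g/ and /s/ become palato-alveolar [tʃ], [dʒ] and [ʃ] before a front vowel — gives [dʒ].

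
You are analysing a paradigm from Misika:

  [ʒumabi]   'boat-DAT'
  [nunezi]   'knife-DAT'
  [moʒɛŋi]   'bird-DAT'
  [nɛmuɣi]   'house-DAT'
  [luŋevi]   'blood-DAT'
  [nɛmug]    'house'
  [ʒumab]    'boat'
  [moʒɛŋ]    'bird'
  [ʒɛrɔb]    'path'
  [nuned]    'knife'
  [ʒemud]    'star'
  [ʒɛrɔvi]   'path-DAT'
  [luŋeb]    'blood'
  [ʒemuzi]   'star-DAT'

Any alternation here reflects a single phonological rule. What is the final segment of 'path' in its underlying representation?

/v/

In [ʒɛrɔb] and [ʒɛrɔvi] the final segment of 'path' alternates: [b] ~ [v].
The stem 'boat' ([ʒumab], [ʒumabi]) shows [b] unchanged in both environments, so [b] cannot be basic with [v] derived before the DAT suffix.
So /v/ is underlying, and a rule of word-final hardening — voiced fricatives become stops word-finally — gives [b].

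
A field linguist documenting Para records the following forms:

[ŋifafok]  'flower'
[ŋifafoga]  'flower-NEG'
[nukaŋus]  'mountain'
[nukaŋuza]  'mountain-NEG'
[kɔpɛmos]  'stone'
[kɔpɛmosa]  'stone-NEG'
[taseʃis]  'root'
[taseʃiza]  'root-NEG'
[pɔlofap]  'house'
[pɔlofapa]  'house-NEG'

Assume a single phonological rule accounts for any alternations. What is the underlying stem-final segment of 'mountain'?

The stem for 'mountain' ends in [s] in [nukaŋus] but [z] in [nukaŋuza].
Compare 'stone', with invariant [s] in [kɔpɛmos] and [kɔpɛmosa]: an analysis with underlying /s/ and a rule producing [z] before the NEG suffix would wrongly predict alternation here too.
Therefore /z/ is basic and [s] is derived by word-final obstruent devoicing (voiced obstruents become voiceless word-finally).

/z/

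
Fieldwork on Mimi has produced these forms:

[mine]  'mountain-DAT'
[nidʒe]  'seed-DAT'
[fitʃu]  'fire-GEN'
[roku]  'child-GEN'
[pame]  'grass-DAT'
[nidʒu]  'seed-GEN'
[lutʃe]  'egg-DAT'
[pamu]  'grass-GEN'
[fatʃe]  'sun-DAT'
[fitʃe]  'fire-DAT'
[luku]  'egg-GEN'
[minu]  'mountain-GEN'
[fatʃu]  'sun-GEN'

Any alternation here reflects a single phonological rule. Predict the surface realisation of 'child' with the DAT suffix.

'egg' shows [k] ~ [tʃ] at the end of the stem ([luku] vs [lutʃe]).
But 'fire' keeps [tʃ] in both environments ([fitʃu], [fitʃe]), so there is no rule changing /tʃ/ to [k] before the GEN suffix.
Therefore /k/ is basic and [tʃ] is derived by palatalization before a front vowel (/k/ becomes palato-alveolar [tʃ] before a front vowel).
From [roku] the stem 'child' is /rok/; before a front vowel this yields [rotʃe].

[rotʃe]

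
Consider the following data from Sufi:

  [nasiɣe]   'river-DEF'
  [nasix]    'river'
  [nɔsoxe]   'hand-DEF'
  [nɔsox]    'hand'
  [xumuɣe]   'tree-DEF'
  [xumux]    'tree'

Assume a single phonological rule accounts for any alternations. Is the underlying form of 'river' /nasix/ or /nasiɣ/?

'river' shows [ɣ] ~ [x] at the end of the stem ([nasiɣe] vs [nasix]).
If /x/ were underlying and a rule turned it into [ɣ] before the DEF suffix, 'hand' would also alternate; but it has [x] in both [nɔsoxe] and [nɔsox].
The alternation reflects word-final obstruent devoicing: voiced obstruents become voiceless word-finally. /ɣ/ is underlying.

/nasiɣ/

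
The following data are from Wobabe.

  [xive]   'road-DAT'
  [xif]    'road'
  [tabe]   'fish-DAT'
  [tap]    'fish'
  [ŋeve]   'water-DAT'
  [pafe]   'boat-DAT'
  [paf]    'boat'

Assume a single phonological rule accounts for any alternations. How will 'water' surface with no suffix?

In [xive] and [xif] the final segment of 'road' alternates: [v] ~ [f].
The stem 'boat' ([pafe], [paf]) shows [f] unchanged in both environments, so [f] cannot be basic with [v] derived before the DAT suffix.
The alternation reflects word-final obstruent devoicing: voiced obstruents become voiceless word-finally. /v/ is underlying.
From [ŋeve] the stem 'water' is /ŋev/; word-finally this yields [ŋef].

[ŋef]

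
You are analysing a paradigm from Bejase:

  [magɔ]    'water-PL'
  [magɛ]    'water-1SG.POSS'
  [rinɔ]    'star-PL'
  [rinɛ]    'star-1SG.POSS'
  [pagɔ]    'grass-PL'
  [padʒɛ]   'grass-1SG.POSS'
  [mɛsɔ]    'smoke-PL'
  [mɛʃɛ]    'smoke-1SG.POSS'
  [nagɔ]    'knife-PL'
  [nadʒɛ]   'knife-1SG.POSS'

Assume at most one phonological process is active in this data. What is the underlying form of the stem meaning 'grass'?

The root 'grass' surfaces as [pagɔ] and [padʒɛ], with a stem-final [g] ~ [dʒ] alternation.
Compare 'water', with invariant [g] in [magɔ] and [magɛ]: an analysis with underlying /g/ and a rule producing [dʒ] before the 1SG.POSS suffix would wrongly predict alternation here too.
The alternation reflects depalatalization: palato-alveolar /dʒ/ and /ʃ/ become [g] and [s] when no front vowel follows. /dʒ/ is underlying.
So 'grass' = /padʒ/.

/padʒ/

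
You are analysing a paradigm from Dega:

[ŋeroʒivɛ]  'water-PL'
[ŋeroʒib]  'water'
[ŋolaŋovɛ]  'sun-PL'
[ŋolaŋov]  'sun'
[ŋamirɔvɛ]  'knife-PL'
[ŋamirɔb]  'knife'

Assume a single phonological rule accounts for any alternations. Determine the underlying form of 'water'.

In [ŋeroʒivɛ] and [ŋeroʒib] the final segment of 'water' alternates: [v] ~ [b].
But 'sun' keeps [v] in both environments ([ŋolaŋovɛ], [ŋolaŋov]), so there is no rule changing /v/ to [b] in isolation.
Therefore /b/ is basic and [v] is derived by intervocalic spirantization (voiced stops become fricatives between vowels).

/ŋeroʒib/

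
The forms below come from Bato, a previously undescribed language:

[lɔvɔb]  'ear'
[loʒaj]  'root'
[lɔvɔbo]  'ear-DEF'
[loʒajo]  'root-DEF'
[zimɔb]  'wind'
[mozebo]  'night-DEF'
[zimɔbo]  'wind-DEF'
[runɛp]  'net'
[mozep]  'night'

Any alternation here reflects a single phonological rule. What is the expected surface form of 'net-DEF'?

'night' shows [p] ~ [b] at the end of the stem ([mozep] vs [mozebo]).
But 'wind' keeps [b] in both environments ([zimɔb], [zimɔbo]), so there is no rule changing /b/ to [p] in isolation.
So /p/ is underlying, and a rule of intervocalic voicing — voiceless stops become voiced between vowels — gives [b].
The one attested form of 'net', [runɛp], shows underlying /runɛp/. Applying the same rule between vowels gives [runɛbo].

[runɛbo]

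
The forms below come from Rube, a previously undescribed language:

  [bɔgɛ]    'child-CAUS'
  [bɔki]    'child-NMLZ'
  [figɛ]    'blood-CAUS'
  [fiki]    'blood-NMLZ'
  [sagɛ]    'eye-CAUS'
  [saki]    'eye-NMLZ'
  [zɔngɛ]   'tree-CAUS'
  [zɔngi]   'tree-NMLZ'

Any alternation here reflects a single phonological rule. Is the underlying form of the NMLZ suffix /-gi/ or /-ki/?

/-ki/

The NMLZ suffix surfaces as [-gi] and [-ki], depending on the final segment of the stem.
The CAUS suffix, which begins with [g], is invariant after every stem; so [g] is not altered by any rule here.
The NMLZ suffix is therefore /-ki/ underlyingly, with post-nasal voicing: voiceless stops become voiced after a nasal.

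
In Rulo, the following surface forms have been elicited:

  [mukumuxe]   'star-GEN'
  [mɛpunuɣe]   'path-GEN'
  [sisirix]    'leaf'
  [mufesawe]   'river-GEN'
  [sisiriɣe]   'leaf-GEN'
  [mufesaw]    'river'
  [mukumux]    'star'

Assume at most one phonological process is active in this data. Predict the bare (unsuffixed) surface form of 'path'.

The root 'leaf' surfaces as [sisiriɣe] and [sisirix], with a stem-final [ɣ] ~ [x] alternation.
If /x/ were underlying and a rule turned it into [ɣ] before the GEN suffix, 'star' would also alternate; but it has [x] in both [mukumuxe] and [mukumux].
Therefore /ɣ/ is basic and [x] is derived by word-final obstruent devoicing (voiced obstruents become voiceless word-finally).
From [mɛpunuɣe] the stem 'path' is /mɛpunuɣ/; word-finally this yields [mɛpunux].

[mɛpunux]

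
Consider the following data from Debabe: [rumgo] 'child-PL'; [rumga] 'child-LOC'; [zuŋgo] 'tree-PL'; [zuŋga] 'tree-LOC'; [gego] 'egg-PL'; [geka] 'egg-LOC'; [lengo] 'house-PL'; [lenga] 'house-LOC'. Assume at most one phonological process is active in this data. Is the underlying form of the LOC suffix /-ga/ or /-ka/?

/-ka/

The LOC suffix surfaces as [-ga] and [-ka], depending on the final segment of the stem.
The PL suffix, which begins with [g], is invariant after every stem; so [g] is not altered by any rule here.
The LOC suffix is therefore /-ka/ underlyingly, with post-nasal voicing: voiceless stops become voiced after a nasal.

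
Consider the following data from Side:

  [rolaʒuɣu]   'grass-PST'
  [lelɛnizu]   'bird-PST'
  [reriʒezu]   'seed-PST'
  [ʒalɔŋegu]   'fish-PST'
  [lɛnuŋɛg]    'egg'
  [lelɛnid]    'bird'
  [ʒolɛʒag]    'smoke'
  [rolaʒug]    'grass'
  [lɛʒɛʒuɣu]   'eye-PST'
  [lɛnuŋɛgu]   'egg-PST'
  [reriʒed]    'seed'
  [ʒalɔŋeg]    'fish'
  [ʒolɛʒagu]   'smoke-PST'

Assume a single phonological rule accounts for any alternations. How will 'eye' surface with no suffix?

[lɛʒɛʒug]

The root 'grass' surfaces as [rolaʒug] and [rolaʒuɣu], with a stem-final [g] ~ [ɣ] alternation.
Compare 'egg', with invariant [g] in [lɛnuŋɛg] and [lɛnuŋɛgu]: an analysis with underlying /g/ and a rule producing [ɣ] before the PST suffix would wrongly predict alternation here too.
So /ɣ/ is underlying, and a rule of word-final hardening — voiced fricatives become stops word-finally — gives [g].
From [lɛʒɛʒuɣu] the stem 'eye' is /lɛʒɛʒuɣ/; word-finally this yields [lɛʒɛʒug].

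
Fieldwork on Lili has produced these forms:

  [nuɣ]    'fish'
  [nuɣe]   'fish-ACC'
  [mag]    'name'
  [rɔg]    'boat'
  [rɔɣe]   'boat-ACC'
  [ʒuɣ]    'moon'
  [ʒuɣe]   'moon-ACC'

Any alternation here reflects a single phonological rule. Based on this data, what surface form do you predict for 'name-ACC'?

The stem for 'boat' ends in [g] in [rɔg] but [ɣ] in [rɔɣe].
But 'moon' keeps [ɣ] in both environments ([ʒuɣ], [ʒuɣe]), so there is no rule changing /ɣ/ to [g] in isolation.
The alternation reflects intervocalic spirantization: voiced stops become fricatives between vowels. /g/ is underlying.
The one attested form of 'name', [mag], shows underlying /mag/. Applying the same rule between vowels gives [maɣe].

[maɣe]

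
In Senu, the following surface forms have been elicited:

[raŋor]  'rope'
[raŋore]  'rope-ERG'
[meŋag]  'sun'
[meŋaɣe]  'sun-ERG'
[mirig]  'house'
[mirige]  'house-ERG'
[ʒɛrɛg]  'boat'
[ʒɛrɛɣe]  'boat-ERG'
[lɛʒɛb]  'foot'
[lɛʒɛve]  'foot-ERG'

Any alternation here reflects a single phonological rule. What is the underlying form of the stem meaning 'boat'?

The root 'boat' surfaces as [ʒɛrɛg] and [ʒɛrɛɣe], with a stem-final [g] ~ [ɣ] alternation.
But 'house' keeps [g] in both environments ([mirig], [mirige]), so there is no rule changing /g/ to [ɣ] before the ERG suffix.
The alternation reflects word-final hardening: voiced fricatives become stops word-finally. /ɣ/ is underlying.

/ʒɛrɛɣ/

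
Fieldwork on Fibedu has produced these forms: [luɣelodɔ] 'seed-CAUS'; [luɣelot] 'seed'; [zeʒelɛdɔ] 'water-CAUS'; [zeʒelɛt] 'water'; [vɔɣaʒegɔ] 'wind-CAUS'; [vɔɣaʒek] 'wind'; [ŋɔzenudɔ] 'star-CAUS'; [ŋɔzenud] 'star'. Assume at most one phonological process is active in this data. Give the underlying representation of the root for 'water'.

In [zeʒelɛdɔ] and [zeʒelɛt] the final segment of 'water' alternates: [d] ~ [t].
The stem 'star' ([ŋɔzenudɔ], [ŋɔzenud]) shows [d] unchanged in both environments, so [d] cannot be basic with [t] derived in isolation.
The underlying segment must be /t/; voiceless stops become voiced between vowels, yielding [d] there.
Hence 'water' is /zeʒelɛt/ underlyingly.

/zeʒelɛt/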